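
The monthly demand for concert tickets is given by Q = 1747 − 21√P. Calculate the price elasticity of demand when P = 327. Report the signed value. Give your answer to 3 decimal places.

At P = 327, Q = 1367.254.
dQ/dP = −21/(2√P) = -0.581.
ε = (dQ/dP)(P/Q) = (-0.581)(327/1367.254).

-0.139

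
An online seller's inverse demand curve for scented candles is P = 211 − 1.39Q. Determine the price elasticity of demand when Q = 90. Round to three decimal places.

At Q = 90, P = 211 − 1.39(90) = 85.90.
dP/dQ = −1.39, so dQ/dP = 1/(−1.39) = -0.719.
ε = (dQ/dP)(P/Q) = (-0.719)(85.90/90).

-0.687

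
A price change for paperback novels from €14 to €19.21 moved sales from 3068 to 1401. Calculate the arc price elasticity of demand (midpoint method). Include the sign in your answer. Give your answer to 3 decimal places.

-2.378

ΔQ = 1401 − 3068 = -1667; ΔP = 19.21 − 14 = 5.21.
Midpoints: P̄ = 16.61, Q̄ = 2234.5.
ε = (ΔQ/ΔP)(P̄/Q̄) = (-1667/5.21)(16.61/2234.5).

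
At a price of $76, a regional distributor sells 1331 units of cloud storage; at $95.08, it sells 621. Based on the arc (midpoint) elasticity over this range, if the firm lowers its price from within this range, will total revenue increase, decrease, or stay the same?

Arc ε = (-710/19.08)(85.54/976.0) ≈ -3.261.
|ε| = 3.26 > 1, so demand is elastic. A price cut therefore raises total revenue.

increase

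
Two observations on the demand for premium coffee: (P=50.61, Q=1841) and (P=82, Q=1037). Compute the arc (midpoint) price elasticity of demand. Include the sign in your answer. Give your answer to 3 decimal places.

ΔQ = 1037 − 1841 = -804; ΔP = 82 − 50.61 = 31.39.
Midpoints: P̄ = 66.31, Q̄ = 1439.0.
ε = (ΔQ/ΔP)(P̄/Q̄) = (-804/31.39)(66.31/1439.0).

-1.180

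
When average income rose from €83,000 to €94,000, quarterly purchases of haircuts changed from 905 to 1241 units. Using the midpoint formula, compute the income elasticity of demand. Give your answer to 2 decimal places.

ΔQ = 336, ΔI = 11000. Midpoints: Ī = 88,500, Q̄ = 1073.0.
ε_I = (ΔQ/ΔI)(Ī/Q̄) = (336/11000)(88500/1073.0).
ε_I > 0, so the good is normal.

2.52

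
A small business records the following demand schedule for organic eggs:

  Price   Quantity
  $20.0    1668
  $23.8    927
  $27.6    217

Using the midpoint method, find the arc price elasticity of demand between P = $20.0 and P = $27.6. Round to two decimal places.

At P = 20.0, Q = 1668; at P = 27.6, Q = 217.
ΔQ = -1451, ΔP = 7.6. Midpoints: P̄ = 23.80, Q̄ = 942.5.
ε = (ΔQ/ΔP)(P̄/Q̄) = (-1451/7.6)(23.80/942.5).

-4.82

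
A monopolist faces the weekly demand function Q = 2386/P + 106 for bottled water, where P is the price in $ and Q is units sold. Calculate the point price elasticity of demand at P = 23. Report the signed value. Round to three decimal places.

-0.495

At P = 23, Q = 209.739.
dQ/dP = −2386/P² = -4.510.
ε = (dQ/dP)(P/Q) = (-4.510)(23/209.739).
|ε| < 1, so demand is inelastic at this price.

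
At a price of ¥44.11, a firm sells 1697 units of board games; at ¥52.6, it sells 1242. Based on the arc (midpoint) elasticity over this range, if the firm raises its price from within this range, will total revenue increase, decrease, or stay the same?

Arc ε = (-455/8.49)(48.36/1469.5) ≈ -1.764.
|ε| = 1.76 > 1, so demand is elastic. A price rise therefore reduces total revenue.

decrease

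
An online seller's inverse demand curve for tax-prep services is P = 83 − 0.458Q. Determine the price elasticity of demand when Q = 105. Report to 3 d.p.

At Q = 105, P = 83 − 0.458(105) = 34.91.
dP/dQ = −0.458, so dQ/dP = 1/(−0.458) = -2.183.
ε = (dQ/dP)(P/Q) = (-2.183)(34.91/105).

-0.726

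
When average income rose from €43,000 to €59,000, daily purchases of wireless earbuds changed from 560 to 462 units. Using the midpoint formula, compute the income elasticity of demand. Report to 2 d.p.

ΔQ = -98, ΔI = 16000. Midpoints: Ī = 51,000, Q̄ = 511.0.
ε_I = (ΔQ/ΔI)(Ī/Q̄) = (-98/16000)(51000/511.0).
ε_I < 0, so the good is inferior.

-0.61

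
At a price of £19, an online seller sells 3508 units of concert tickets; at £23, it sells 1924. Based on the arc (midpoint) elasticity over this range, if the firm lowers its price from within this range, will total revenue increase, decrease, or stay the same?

increase

Arc ε = (-1584/4)(21.00/2716.0) ≈ -3.062.
|ε| = 3.06 > 1, so demand is elastic. A price cut therefore raises total revenue.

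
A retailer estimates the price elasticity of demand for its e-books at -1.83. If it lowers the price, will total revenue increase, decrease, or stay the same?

|ε| = 1.83 > 1, so demand is elastic. A price cut therefore raises total revenue.

increase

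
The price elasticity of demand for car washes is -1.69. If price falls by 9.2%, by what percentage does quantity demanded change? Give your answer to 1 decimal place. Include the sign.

%ΔQ ≈ ε × %ΔP = (-1.69)(-9.2%) = 15.55%.

15.5%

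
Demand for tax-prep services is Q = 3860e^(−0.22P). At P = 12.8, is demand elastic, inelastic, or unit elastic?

elastic

Q = 231.001, dQ/dP = -50.820.
ε = (dQ/dP)(P/Q) ≈ -2.816.
|ε| = 2.82 > 1.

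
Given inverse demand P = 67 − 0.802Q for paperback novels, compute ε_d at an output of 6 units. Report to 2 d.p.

At Q = 6, P = 67 − 0.802(6) = 62.19.
dP/dQ = −0.802, so dQ/dP = 1/(−0.802) = -1.247.
ε = (dQ/dP)(P/Q) = (-1.247)(62.19/6).

-12.92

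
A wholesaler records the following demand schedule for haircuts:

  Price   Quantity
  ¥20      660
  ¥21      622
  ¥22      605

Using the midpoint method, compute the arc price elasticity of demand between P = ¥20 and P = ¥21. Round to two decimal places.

-1.22

At P = 20, Q = 660; at P = 21, Q = 622.
ΔQ = -38, ΔP = 1. Midpoints: P̄ = 20.50, Q̄ = 641.0.
ε = (ΔQ/ΔP)(P̄/Q̄) = (-38/1)(20.50/641.0).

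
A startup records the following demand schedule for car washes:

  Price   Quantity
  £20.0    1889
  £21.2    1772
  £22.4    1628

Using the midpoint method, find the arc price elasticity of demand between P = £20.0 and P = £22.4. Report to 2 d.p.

-1.31

At P = 20.0, Q = 1889; at P = 22.4, Q = 1628.
ΔQ = -261, ΔP = 2.4. Midpoints: P̄ = 21.20, Q̄ = 1758.5.
ε = (ΔQ/ΔP)(P̄/Q̄) = (-261/2.4)(21.20/1758.5).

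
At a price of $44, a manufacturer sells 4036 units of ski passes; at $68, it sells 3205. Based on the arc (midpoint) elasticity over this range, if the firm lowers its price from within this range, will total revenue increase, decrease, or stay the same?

decrease

Arc ε = (-831/24)(56.00/3620.5) ≈ -0.536.
|ε| = 0.54 < 1, so demand is inelastic. A price cut therefore reduces total revenue.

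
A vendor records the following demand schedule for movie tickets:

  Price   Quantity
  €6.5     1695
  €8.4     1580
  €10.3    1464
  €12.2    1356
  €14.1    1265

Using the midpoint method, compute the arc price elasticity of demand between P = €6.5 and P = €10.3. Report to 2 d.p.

-0.32

At P = 6.5, Q = 1695; at P = 10.3, Q = 1464.
ΔQ = -231, ΔP = 3.8. Midpoints: P̄ = 8.40, Q̄ = 1579.5.
ε = (ΔQ/ΔP)(P̄/Q̄) = (-231/3.8)(8.40/1579.5).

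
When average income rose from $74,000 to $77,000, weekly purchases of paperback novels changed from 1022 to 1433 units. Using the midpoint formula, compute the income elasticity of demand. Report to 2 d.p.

8.43

ΔQ = 411, ΔI = 3000. Midpoints: Ī = 75,500, Q̄ = 1227.5.
ε_I = (ΔQ/ΔI)(Ī/Q̄) = (411/3000)(75500/1227.5).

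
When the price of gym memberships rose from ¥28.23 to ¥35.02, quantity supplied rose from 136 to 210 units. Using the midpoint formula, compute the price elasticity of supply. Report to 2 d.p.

ΔQ = 210 − 136 = 74; ΔP = 35.02 − 28.23 = 6.79.
Midpoints: P̄ = 31.62, Q̄ = 173.0.
ε_s = (ΔQ/ΔP)(P̄/Q̄) = (74/6.79)(31.62/173.0).

1.99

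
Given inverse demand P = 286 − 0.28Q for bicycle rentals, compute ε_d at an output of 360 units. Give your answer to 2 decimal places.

-1.84

At Q = 360, P = 286 − 0.28(360) = 185.20.
dP/dQ = −0.28, so dQ/dP = 1/(−0.28) = -3.571.
ε = (dQ/dP)(P/Q) = (-3.571)(185.20/360).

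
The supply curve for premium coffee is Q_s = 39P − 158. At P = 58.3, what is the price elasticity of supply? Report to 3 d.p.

At P = 58.3, Q_s = 2115.70.
dQ_s/dP = 39.
ε_s = (dQ_s/dP)(P/Q_s) = (39)(58.3/2115.70).

1.075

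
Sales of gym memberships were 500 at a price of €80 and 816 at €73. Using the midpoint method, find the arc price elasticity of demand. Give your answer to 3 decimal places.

-5.248

ΔQ = 816 − 500 = 316; ΔP = 73 − 80 = -7.
Midpoints: P̄ = 76.50, Q̄ = 658.0.
ε = (ΔQ/ΔP)(P̄/Q̄) = (316/-7)(76.50/658.0).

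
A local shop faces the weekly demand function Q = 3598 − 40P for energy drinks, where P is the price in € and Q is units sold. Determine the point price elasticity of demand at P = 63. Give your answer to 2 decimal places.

At P = 63, Q = 1078.
dQ/dP = −40.
ε = (dQ/dP)(P/Q) = (-40)(63/1078).
|ε| > 1, so demand is elastic at this price.

-2.34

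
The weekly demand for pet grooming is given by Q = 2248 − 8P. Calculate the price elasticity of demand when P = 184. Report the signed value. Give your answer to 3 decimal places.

At P = 184, Q = 776.
dQ/dP = −8.
ε = (dQ/dP)(P/Q) = (-8)(184/776).
|ε| > 1, so demand is elastic at this price.

-1.897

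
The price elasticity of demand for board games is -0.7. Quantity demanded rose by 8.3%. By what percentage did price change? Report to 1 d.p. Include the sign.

%ΔP ≈ %ΔQ / ε = (8.3%)/(-0.7) = -11.86%.

-11.9%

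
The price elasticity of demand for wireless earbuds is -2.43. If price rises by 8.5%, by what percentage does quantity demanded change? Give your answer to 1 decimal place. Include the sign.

-20.7%

%ΔQ ≈ ε × %ΔP = (-2.43)(8.5%) = -20.66%.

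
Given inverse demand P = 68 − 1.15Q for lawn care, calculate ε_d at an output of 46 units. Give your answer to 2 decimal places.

At Q = 46, P = 68 − 1.15(46) = 15.10.
dP/dQ = −1.15, so dQ/dP = 1/(−1.15) = -0.870.
ε = (dQ/dP)(P/Q) = (-0.870)(15.10/46).

-0.29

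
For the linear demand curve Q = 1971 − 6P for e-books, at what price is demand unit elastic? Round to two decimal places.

For linear demand Q = a − bP, ε = −bP/(a − bP). |ε| = 1 when bP = a − bP, i.e. P = a/(2b).
P = 1971/(2·6) = 1971/12 = 164.2500.

164.25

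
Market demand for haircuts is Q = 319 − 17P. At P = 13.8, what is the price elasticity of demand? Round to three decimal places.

-2.780

At P = 13.8, Q = 84.400.
dQ/dP = −17.
ε = (dQ/dP)(P/Q) = (-17)(13.8/84.400).
|ε| > 1, so demand is elastic at this price.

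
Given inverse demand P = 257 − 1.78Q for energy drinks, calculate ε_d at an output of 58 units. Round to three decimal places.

-1.489

At Q = 58, P = 257 − 1.78(58) = 153.76.
dP/dQ = −1.78, so dQ/dP = 1/(−1.78) = -0.562.
ε = (dQ/dP)(P/Q) = (-0.562)(153.76/58).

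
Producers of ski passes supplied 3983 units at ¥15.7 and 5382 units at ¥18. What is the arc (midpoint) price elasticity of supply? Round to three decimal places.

ΔQ = 5382 − 3983 = 1399; ΔP = 18 − 15.7 = 2.3.
Midpoints: P̄ = 16.85, Q̄ = 4682.5.
ε_s = (ΔQ/ΔP)(P̄/Q̄) = (1399/2.3)(16.85/4682.5).

2.189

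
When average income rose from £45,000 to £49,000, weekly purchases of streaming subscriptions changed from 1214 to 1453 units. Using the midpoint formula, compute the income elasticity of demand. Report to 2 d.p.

ΔQ = 239, ΔI = 4000. Midpoints: Ī = 47,000, Q̄ = 1333.5.
ε_I = (ΔQ/ΔI)(Ī/Q̄) = (239/4000)(47000/1333.5).

2.11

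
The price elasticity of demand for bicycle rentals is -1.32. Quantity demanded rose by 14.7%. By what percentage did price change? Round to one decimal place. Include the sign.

-11.1%

%ΔP ≈ %ΔQ / ε = (14.7%)/(-1.32) = -11.14%.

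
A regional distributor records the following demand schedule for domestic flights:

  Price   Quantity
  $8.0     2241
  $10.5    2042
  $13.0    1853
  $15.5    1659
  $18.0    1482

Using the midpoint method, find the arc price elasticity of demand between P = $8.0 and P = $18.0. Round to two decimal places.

At P = 8.0, Q = 2241; at P = 18.0, Q = 1482.
ΔQ = -759, ΔP = 10.0. Midpoints: P̄ = 13.00, Q̄ = 1861.5.
ε = (ΔQ/ΔP)(P̄/Q̄) = (-759/10.0)(13.00/1861.5).

-0.53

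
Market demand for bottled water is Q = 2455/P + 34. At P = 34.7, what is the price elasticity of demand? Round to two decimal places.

-0.68

At P = 34.7, Q = 104.749.
dQ/dP = −2455/P² = -2.039.
ε = (dQ/dP)(P/Q) = (-2.039)(34.7/104.749).
|ε| < 1, so demand is inelastic at this price.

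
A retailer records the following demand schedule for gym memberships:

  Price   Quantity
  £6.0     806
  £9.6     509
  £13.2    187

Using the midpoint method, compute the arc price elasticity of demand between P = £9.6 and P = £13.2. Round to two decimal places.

-2.93

At P = 9.6, Q = 509; at P = 13.2, Q = 187.
ΔQ = -322, ΔP = 3.6. Midpoints: P̄ = 11.40, Q̄ = 348.0.
ε = (ΔQ/ΔP)(P̄/Q̄) = (-322/3.6)(11.40/348.0).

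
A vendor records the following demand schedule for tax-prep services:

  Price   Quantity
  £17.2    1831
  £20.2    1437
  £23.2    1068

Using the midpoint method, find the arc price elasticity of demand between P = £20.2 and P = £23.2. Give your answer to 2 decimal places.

-2.13

At P = 20.2, Q = 1437; at P = 23.2, Q = 1068.
ΔQ = -369, ΔP = 3.0. Midpoints: P̄ = 21.70, Q̄ = 1252.5.
ε = (ΔQ/ΔP)(P̄/Q̄) = (-369/3.0)(21.70/1252.5).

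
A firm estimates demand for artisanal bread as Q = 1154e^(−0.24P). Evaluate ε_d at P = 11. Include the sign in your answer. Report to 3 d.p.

-2.640

At P = 11, Q = 82.351.
dQ/dP = −0.24·1154e^(−0.24P) = −0.24Q = -19.764.
ε = (dQ/dP)(P/Q) = (-19.764)(11/82.351).
|ε| > 1, so demand is elastic at this price.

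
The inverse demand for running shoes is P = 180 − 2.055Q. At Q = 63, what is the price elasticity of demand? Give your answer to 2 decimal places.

-0.39

At Q = 63, P = 180 − 2.055(63) = 50.53.
dP/dQ = −2.055, so dQ/dP = 1/(−2.055) = -0.487.
ε = (dQ/dP)(P/Q) = (-0.487)(50.53/63).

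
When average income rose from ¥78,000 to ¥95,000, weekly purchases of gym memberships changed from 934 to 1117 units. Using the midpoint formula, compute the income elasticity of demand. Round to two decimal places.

0.91

ΔQ = 183, ΔI = 17000. Midpoints: Ī = 86,500, Q̄ = 1025.5.
ε_I = (ΔQ/ΔI)(Ī/Q̄) = (183/17000)(86500/1025.5).
ε_I > 0, so the good is normal.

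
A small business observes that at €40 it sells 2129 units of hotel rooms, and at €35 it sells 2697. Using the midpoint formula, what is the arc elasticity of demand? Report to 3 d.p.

ΔQ = 2697 − 2129 = 568; ΔP = 35 − 40 = -5.
Midpoints: P̄ = 37.50, Q̄ = 2413.0.
ε = (ΔQ/ΔP)(P̄/Q̄) = (568/-5)(37.50/2413.0).

-1.765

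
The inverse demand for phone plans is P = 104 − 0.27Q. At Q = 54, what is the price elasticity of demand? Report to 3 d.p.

-6.133

At Q = 54, P = 104 − 0.27(54) = 89.42.
dP/dQ = −0.27, so dQ/dP = 1/(−0.27) = -3.704.
ε = (dQ/dP)(P/Q) = (-3.704)(89.42/54).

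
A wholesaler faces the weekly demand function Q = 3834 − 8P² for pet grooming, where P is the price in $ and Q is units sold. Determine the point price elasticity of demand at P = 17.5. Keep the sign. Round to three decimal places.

-3.540

At P = 17.5, Q = 1384.
dQ/dP = −16P = -280.
ε = (dQ/dP)(P/Q) = (-280)(17.5/1384).
|ε| > 1, so demand is elastic at this price.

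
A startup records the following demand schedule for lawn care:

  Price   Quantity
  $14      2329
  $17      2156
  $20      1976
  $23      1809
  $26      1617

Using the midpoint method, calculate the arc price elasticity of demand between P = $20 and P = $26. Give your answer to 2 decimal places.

At P = 20, Q = 1976; at P = 26, Q = 1617.
ΔQ = -359, ΔP = 6. Midpoints: P̄ = 23.00, Q̄ = 1796.5.
ε = (ΔQ/ΔP)(P̄/Q̄) = (-359/6)(23.00/1796.5).

-0.77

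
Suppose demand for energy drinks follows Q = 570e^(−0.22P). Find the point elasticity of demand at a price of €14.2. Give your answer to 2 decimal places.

At P = 14.2, Q = 25.069.
dQ/dP = −0.22·570e^(−0.22P) = −0.22Q = -5.515.
ε = (dQ/dP)(P/Q) = (-5.515)(14.2/25.069).

-3.12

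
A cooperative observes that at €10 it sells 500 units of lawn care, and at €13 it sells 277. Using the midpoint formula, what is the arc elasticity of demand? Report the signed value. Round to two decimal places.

ΔQ = 277 − 500 = -223; ΔP = 13 − 10 = 3.
Midpoints: P̄ = 11.50, Q̄ = 388.5.
ε = (ΔQ/ΔP)(P̄/Q̄) = (-223/3)(11.50/388.5).

-2.20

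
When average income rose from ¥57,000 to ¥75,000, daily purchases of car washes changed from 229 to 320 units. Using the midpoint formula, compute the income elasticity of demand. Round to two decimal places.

ΔQ = 91, ΔI = 18000. Midpoints: Ī = 66,000, Q̄ = 274.5.
ε_I = (ΔQ/ΔI)(Ī/Q̄) = (91/18000)(66000/274.5).

1.22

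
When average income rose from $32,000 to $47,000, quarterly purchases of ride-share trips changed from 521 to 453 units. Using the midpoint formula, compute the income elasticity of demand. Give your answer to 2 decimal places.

-0.37

ΔQ = -68, ΔI = 15000. Midpoints: Ī = 39,500, Q̄ = 487.0.
ε_I = (ΔQ/ΔI)(Ī/Q̄) = (-68/15000)(39500/487.0).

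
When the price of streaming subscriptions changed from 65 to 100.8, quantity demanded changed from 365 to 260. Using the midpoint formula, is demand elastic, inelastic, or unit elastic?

Arc ε ≈ -0.778.
|ε| = 0.78 < 1.

inelastic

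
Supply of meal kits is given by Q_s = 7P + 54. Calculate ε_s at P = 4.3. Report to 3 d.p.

0.358

At P = 4.3, Q_s = 84.10.
dQ_s/dP = 7.
ε_s = (dQ_s/dP)(P/Q_s) = (7)(4.3/84.10).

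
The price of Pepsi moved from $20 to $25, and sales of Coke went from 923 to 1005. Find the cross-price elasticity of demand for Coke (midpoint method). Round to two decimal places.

0.38

ΔQ_x = 1005 − 923 = 82; ΔP_y = 25 − 20 = 5.
Midpoints: P̄_y = 22.50, Q̄_x = 964.0.
ε_xy = (ΔQ_x/ΔP_y)(P̄_y/Q̄_x) = (82/5)(22.50/964.0).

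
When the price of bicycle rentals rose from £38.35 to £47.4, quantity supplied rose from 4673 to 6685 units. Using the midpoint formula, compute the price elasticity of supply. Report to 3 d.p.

ΔQ = 6685 − 4673 = 2012; ΔP = 47.4 − 38.35 = 9.05.
Midpoints: P̄ = 42.88, Q̄ = 5679.0.
ε_s = (ΔQ/ΔP)(P̄/Q̄) = (2012/9.05)(42.88/5679.0).

1.678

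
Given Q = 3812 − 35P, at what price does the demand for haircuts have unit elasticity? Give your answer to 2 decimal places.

54.46

For linear demand Q = a − bP, ε = −bP/(a − bP). |ε| = 1 when bP = a − bP, i.e. P = a/(2b).
P = 3812/(2·35) = 3812/70 = 54.4571.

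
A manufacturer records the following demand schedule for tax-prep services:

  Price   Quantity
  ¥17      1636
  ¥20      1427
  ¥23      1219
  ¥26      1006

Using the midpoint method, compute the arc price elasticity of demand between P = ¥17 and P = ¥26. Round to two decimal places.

At P = 17, Q = 1636; at P = 26, Q = 1006.
ΔQ = -630, ΔP = 9. Midpoints: P̄ = 21.50, Q̄ = 1321.0.
ε = (ΔQ/ΔP)(P̄/Q̄) = (-630/9)(21.50/1321.0).

-1.14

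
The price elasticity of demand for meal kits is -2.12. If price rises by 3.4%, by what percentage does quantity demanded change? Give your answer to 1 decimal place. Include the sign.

-7.2%

%ΔQ ≈ ε × %ΔP = (-2.12)(3.4%) = -7.21%.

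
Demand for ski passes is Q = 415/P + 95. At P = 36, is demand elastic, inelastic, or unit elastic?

inelastic

Q = 106.528, dQ/dP = -0.320.
ε = (dQ/dP)(P/Q) ≈ -0.108.
|ε| = 0.11 < 1.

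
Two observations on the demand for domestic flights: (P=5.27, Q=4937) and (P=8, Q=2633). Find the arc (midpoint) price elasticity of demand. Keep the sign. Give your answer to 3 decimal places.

-1.479

ΔQ = 2633 − 4937 = -2304; ΔP = 8 − 5.27 = 2.73.
Midpoints: P̄ = 6.63, Q̄ = 3785.0.
ε = (ΔQ/ΔP)(P̄/Q̄) = (-2304/2.73)(6.63/3785.0).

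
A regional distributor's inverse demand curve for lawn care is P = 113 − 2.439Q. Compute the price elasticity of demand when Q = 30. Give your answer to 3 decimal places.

-0.544

At Q = 30, P = 113 − 2.439(30) = 39.83.
dP/dQ = −2.439, so dQ/dP = 1/(−2.439) = -0.410.
ε = (dQ/dP)(P/Q) = (-0.410)(39.83/30).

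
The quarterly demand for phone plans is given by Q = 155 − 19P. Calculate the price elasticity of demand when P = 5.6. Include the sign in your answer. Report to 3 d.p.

-2.189

At P = 5.6, Q = 48.600.
dQ/dP = −19.
ε = (dQ/dP)(P/Q) = (-19)(5.6/48.600).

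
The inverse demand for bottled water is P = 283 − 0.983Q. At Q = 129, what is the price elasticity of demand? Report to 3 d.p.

-1.232

At Q = 129, P = 283 − 0.983(129) = 156.19.
dP/dQ = −0.983, so dQ/dP = 1/(−0.983) = -1.017.
ε = (dQ/dP)(P/Q) = (-1.017)(156.19/129).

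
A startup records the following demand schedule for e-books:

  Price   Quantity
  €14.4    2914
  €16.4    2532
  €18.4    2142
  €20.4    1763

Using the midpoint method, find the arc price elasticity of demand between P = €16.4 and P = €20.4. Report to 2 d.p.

At P = 16.4, Q = 2532; at P = 20.4, Q = 1763.
ΔQ = -769, ΔP = 4.0. Midpoints: P̄ = 18.40, Q̄ = 2147.5.
ε = (ΔQ/ΔP)(P̄/Q̄) = (-769/4.0)(18.40/2147.5).

-1.65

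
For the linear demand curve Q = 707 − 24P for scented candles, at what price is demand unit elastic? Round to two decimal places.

For linear demand Q = a − bP, ε = −bP/(a − bP). |ε| = 1 when bP = a − bP, i.e. P = a/(2b).
P = 707/(2·24) = 707/48 = 14.7292.

14.73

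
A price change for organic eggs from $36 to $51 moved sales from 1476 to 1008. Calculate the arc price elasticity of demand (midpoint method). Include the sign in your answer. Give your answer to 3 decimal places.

-1.093

ΔQ = 1008 − 1476 = -468; ΔP = 51 − 36 = 15.
Midpoints: P̄ = 43.50, Q̄ = 1242.0.
ε = (ΔQ/ΔP)(P̄/Q̄) = (-468/15)(43.50/1242.0).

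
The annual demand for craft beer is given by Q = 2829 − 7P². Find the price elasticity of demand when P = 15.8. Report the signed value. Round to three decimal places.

-3.232

At P = 15.8, Q = 1081.520.
dQ/dP = −14P = -221.200.
ε = (dQ/dP)(P/Q) = (-221.200)(15.8/1081.520).
|ε| > 1, so demand is elastic at this price.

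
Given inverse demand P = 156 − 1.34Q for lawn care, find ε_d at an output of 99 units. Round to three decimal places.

At Q = 99, P = 156 − 1.34(99) = 23.34.
dP/dQ = −1.34, so dQ/dP = 1/(−1.34) = -0.746.
ε = (dQ/dP)(P/Q) = (-0.746)(23.34/99).

-0.176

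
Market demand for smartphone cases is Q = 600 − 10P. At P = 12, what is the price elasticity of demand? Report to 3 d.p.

At P = 12, Q = 480.
dQ/dP = −10.
ε = (dQ/dP)(P/Q) = (-10)(12/480).

-0.250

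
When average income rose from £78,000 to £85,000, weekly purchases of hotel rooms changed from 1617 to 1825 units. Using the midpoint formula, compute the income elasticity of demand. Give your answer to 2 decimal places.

ΔQ = 208, ΔI = 7000. Midpoints: Ī = 81,500, Q̄ = 1721.0.
ε_I = (ΔQ/ΔI)(Ī/Q̄) = (208/7000)(81500/1721.0).
ε_I > 0, so the good is normal.

1.41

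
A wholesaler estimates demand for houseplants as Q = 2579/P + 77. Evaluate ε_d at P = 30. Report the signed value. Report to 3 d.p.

At P = 30, Q = 162.967.
dQ/dP = −2579/P² = -2.866.
ε = (dQ/dP)(P/Q) = (-2.866)(30/162.967).
|ε| < 1, so demand is inelastic at this price.

-0.528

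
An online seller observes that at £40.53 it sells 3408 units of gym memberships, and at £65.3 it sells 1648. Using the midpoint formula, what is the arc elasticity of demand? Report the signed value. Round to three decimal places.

-1.487

ΔQ = 1648 − 3408 = -1760; ΔP = 65.3 − 40.53 = 24.77.
Midpoints: P̄ = 52.91, Q̄ = 2528.0.
ε = (ΔQ/ΔP)(P̄/Q̄) = (-1760/24.77)(52.91/2528.0).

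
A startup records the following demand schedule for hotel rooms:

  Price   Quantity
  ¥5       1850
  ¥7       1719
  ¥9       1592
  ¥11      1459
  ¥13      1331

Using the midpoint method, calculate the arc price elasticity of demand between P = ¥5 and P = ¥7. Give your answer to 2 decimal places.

At P = 5, Q = 1850; at P = 7, Q = 1719.
ΔQ = -131, ΔP = 2. Midpoints: P̄ = 6.00, Q̄ = 1784.5.
ε = (ΔQ/ΔP)(P̄/Q̄) = (-131/2)(6.00/1784.5).

-0.22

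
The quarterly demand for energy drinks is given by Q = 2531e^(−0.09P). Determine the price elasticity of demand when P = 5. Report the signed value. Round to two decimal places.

At P = 5, Q = 1613.837.
dQ/dP = −0.09·2531e^(−0.09P) = −0.09Q = -145.245.
ε = (dQ/dP)(P/Q) = (-145.245)(5/1613.837).
|ε| < 1, so demand is inelastic at this price.

-0.45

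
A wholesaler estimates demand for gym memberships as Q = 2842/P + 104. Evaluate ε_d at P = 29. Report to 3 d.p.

At P = 29, Q = 202.
dQ/dP = −2842/P² = -3.379.
ε = (dQ/dP)(P/Q) = (-3.379)(29/202).
|ε| < 1, so demand is inelastic at this price.

-0.485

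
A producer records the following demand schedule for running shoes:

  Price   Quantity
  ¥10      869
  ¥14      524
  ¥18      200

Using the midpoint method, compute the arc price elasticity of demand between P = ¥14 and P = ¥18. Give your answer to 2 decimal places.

-3.58

At P = 14, Q = 524; at P = 18, Q = 200.
ΔQ = -324, ΔP = 4. Midpoints: P̄ = 16.00, Q̄ = 362.0.
ε = (ΔQ/ΔP)(P̄/Q̄) = (-324/4)(16.00/362.0).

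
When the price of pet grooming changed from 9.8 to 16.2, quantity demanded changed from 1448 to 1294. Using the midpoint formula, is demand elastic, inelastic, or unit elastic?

Arc ε ≈ -0.228.
|ε| = 0.23 < 1.

inelastic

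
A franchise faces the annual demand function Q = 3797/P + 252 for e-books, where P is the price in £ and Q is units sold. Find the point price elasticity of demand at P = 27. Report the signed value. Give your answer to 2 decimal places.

-0.36

At P = 27, Q = 392.630.
dQ/dP = −3797/P² = -5.209.
ε = (dQ/dP)(P/Q) = (-5.209)(27/392.630).
|ε| < 1, so demand is inelastic at this price.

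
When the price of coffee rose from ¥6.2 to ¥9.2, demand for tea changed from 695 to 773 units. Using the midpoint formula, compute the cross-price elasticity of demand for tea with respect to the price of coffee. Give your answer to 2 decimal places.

0.27

ΔQ_x = 773 − 695 = 78; ΔP_y = 9.2 − 6.2 = 3.0.
Midpoints: P̄_y = 7.70, Q̄_x = 734.0.
ε_xy = (ΔQ_x/ΔP_y)(P̄_y/Q̄_x) = (78/3.0)(7.70/734.0).
ε_xy > 0, so the goods are substitutes.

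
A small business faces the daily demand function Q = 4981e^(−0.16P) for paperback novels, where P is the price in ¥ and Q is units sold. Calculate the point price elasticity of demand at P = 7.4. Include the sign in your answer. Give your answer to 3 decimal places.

At P = 7.4, Q = 1524.445.
dQ/dP = −0.16·4981e^(−0.16P) = −0.16Q = -243.911.
ε = (dQ/dP)(P/Q) = (-243.911)(7.4/1524.445).

-1.184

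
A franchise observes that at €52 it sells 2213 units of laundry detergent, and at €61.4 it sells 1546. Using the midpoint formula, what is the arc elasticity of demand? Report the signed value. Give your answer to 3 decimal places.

ΔQ = 1546 − 2213 = -667; ΔP = 61.4 − 52 = 9.4.
Midpoints: P̄ = 56.70, Q̄ = 1879.5.
ε = (ΔQ/ΔP)(P̄/Q̄) = (-667/9.4)(56.70/1879.5).

-2.141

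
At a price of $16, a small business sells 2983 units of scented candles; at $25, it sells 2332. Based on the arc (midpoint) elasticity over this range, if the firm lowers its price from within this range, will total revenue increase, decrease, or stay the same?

decrease

Arc ε = (-651/9)(20.50/2657.5) ≈ -0.558.
|ε| = 0.56 < 1, so demand is inelastic. A price cut therefore reduces total revenue.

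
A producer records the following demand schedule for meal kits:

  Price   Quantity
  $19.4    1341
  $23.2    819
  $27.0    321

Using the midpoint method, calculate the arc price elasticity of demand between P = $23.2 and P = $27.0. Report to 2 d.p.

-5.77

At P = 23.2, Q = 819; at P = 27.0, Q = 321.
ΔQ = -498, ΔP = 3.8. Midpoints: P̄ = 25.10, Q̄ = 570.0.
ε = (ΔQ/ΔP)(P̄/Q̄) = (-498/3.8)(25.10/570.0).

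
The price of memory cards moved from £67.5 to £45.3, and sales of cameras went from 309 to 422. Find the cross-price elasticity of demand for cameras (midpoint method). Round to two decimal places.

ΔQ_x = 422 − 309 = 113; ΔP_y = 45.3 − 67.5 = -22.2.
Midpoints: P̄_y = 56.40, Q̄_x = 365.5.
ε_xy = (ΔQ_x/ΔP_y)(P̄_y/Q̄_x) = (113/-22.2)(56.40/365.5).

-0.79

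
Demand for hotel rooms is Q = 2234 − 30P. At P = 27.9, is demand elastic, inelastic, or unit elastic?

inelastic

Q = 1397, dQ/dP = -30.
ε = (dQ/dP)(P/Q) ≈ -0.599.
|ε| = 0.60 < 1.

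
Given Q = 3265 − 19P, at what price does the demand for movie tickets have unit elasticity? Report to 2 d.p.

For linear demand Q = a − bP, ε = −bP/(a − bP). |ε| = 1 when bP = a − bP, i.e. P = a/(2b).
P = 3265/(2·19) = 3265/38 = 85.9211.

85.92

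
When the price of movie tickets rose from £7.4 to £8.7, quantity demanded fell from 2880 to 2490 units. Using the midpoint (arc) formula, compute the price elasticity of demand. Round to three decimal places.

-0.899

ΔQ = 2490 − 2880 = -390; ΔP = 8.7 − 7.4 = 1.3.
Midpoints: P̄ = 8.05, Q̄ = 2685.0.
ε = (ΔQ/ΔP)(P̄/Q̄) = (-390/1.3)(8.05/2685.0).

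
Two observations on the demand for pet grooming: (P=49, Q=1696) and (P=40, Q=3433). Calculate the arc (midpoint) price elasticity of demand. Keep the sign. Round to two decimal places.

-3.35

ΔQ = 3433 − 1696 = 1737; ΔP = 40 − 49 = -9.
Midpoints: P̄ = 44.50, Q̄ = 2564.5.
ε = (ΔQ/ΔP)(P̄/Q̄) = (1737/-9)(44.50/2564.5).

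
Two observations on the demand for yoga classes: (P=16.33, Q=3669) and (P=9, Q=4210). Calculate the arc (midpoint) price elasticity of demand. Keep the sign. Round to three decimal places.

ΔQ = 4210 − 3669 = 541; ΔP = 9 − 16.33 = -7.33.
Midpoints: P̄ = 12.66, Q̄ = 3939.5.
ε = (ΔQ/ΔP)(P̄/Q̄) = (541/-7.33)(12.66/3939.5).

-0.237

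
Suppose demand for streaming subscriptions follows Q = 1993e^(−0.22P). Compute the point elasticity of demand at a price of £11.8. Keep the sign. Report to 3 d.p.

At P = 11.8, Q = 148.621.
dQ/dP = −0.22·1993e^(−0.22P) = −0.22Q = -32.697.
ε = (dQ/dP)(P/Q) = (-32.697)(11.8/148.621).
|ε| > 1, so demand is elastic at this price.

-2.596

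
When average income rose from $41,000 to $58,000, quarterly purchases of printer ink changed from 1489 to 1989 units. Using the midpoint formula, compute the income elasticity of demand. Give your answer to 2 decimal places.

ΔQ = 500, ΔI = 17000. Midpoints: Ī = 49,500, Q̄ = 1739.0.
ε_I = (ΔQ/ΔI)(Ī/Q̄) = (500/17000)(49500/1739.0).

0.84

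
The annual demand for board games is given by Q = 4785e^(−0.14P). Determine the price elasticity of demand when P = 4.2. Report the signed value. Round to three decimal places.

-0.588

At P = 4.2, Q = 2657.766.
dQ/dP = −0.14·4785e^(−0.14P) = −0.14Q = -372.087.
ε = (dQ/dP)(P/Q) = (-372.087)(4.2/2657.766).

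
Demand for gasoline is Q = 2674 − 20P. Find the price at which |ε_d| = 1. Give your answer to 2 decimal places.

66.85

For linear demand Q = a − bP, ε = −bP/(a − bP). |ε| = 1 when bP = a − bP, i.e. P = a/(2b).
P = 2674/(2·20) = 2674/40 = 66.8500.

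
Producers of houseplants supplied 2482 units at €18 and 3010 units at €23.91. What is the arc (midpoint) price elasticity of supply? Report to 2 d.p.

ΔQ = 3010 − 2482 = 528; ΔP = 23.91 − 18 = 5.91.
Midpoints: P̄ = 20.95, Q̄ = 2746.0.
ε_s = (ΔQ/ΔP)(P̄/Q̄) = (528/5.91)(20.95/2746.0).

0.68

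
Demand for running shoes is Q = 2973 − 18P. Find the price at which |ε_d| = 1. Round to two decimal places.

82.58

For linear demand Q = a − bP, ε = −bP/(a − bP). |ε| = 1 when bP = a − bP, i.e. P = a/(2b).
P = 2973/(2·18) = 2973/36 = 82.5833.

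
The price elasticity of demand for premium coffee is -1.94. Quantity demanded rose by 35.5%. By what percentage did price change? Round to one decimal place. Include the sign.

%ΔP ≈ %ΔQ / ε = (35.5%)/(-1.94) = -18.30%.

-18.3%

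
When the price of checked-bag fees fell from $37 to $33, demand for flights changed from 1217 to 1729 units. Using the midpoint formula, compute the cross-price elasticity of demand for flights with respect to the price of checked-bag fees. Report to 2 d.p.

-3.04

ΔQ_x = 1729 − 1217 = 512; ΔP_y = 33 − 37 = -4.
Midpoints: P̄_y = 35.00, Q̄_x = 1473.0.
ε_xy = (ΔQ_x/ΔP_y)(P̄_y/Q̄_x) = (512/-4)(35.00/1473.0).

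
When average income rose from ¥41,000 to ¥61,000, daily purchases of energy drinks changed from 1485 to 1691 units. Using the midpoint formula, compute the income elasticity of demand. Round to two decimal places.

0.33

ΔQ = 206, ΔI = 20000. Midpoints: Ī = 51,000, Q̄ = 1588.0.
ε_I = (ΔQ/ΔI)(Ī/Q̄) = (206/20000)(51000/1588.0).
ε_I > 0, so the good is normal.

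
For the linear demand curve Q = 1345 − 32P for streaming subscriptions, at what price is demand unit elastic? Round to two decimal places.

21.02

For linear demand Q = a − bP, ε = −bP/(a − bP). |ε| = 1 when bP = a − bP, i.e. P = a/(2b).
P = 1345/(2·32) = 1345/64 = 21.0156.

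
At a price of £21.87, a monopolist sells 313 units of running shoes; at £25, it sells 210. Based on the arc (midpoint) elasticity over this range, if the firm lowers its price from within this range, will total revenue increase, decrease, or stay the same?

Arc ε = (-103/3.13)(23.44/261.5) ≈ -2.949.
|ε| = 2.95 > 1, so demand is elastic. A price cut therefore raises total revenue.

increase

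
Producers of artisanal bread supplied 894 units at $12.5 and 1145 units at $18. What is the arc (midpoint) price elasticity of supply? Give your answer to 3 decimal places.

ΔQ = 1145 − 894 = 251; ΔP = 18 − 12.5 = 5.5.
Midpoints: P̄ = 15.25, Q̄ = 1019.5.
ε_s = (ΔQ/ΔP)(P̄/Q̄) = (251/5.5)(15.25/1019.5).

0.683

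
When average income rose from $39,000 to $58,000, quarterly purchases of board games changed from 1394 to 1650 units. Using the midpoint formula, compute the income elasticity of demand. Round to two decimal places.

ΔQ = 256, ΔI = 19000. Midpoints: Ī = 48,500, Q̄ = 1522.0.
ε_I = (ΔQ/ΔI)(Ī/Q̄) = (256/19000)(48500/1522.0).
ε_I > 0, so the good is normal.

0.43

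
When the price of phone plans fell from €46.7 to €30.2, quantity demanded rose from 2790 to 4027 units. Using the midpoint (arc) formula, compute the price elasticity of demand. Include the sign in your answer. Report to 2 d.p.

-0.85

ΔQ = 4027 − 2790 = 1237; ΔP = 30.2 − 46.7 = -16.5.
Midpoints: P̄ = 38.45, Q̄ = 3408.5.
ε = (ΔQ/ΔP)(P̄/Q̄) = (1237/-16.5)(38.45/3408.5).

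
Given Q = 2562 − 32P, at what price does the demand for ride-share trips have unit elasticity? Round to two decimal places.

40.03

For linear demand Q = a − bP, ε = −bP/(a − bP). |ε| = 1 when bP = a − bP, i.e. P = a/(2b).
P = 2562/(2·32) = 2562/64 = 40.0312.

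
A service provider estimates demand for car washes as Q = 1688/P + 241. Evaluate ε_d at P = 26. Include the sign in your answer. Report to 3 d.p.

At P = 26, Q = 305.923.
dQ/dP = −1688/P² = -2.497.
ε = (dQ/dP)(P/Q) = (-2.497)(26/305.923).

-0.212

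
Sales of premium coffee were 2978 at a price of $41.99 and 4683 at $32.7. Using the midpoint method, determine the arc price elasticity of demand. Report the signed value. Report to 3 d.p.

ΔQ = 4683 − 2978 = 1705; ΔP = 32.7 − 41.99 = -9.29.
Midpoints: P̄ = 37.34, Q̄ = 3830.5.
ε = (ΔQ/ΔP)(P̄/Q̄) = (1705/-9.29)(37.34/3830.5).

-1.789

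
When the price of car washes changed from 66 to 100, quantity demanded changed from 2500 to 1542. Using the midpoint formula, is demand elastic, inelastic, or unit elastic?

Arc ε ≈ -1.157.
|ε| = 1.16 > 1.

elastic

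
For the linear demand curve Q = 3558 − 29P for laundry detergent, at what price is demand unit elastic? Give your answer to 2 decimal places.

For linear demand Q = a − bP, ε = −bP/(a − bP). |ε| = 1 when bP = a − bP, i.e. P = a/(2b).
P = 3558/(2·29) = 3558/58 = 61.3448.

61.34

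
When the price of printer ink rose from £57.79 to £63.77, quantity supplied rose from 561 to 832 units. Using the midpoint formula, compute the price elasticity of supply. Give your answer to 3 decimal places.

3.955

ΔQ = 832 − 561 = 271; ΔP = 63.77 − 57.79 = 5.98.
Midpoints: P̄ = 60.78, Q̄ = 696.5.
ε_s = (ΔQ/ΔP)(P̄/Q̄) = (271/5.98)(60.78/696.5).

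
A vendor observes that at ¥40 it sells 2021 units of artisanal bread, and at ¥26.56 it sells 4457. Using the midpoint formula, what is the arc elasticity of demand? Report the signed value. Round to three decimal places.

ΔQ = 4457 − 2021 = 2436; ΔP = 26.56 − 40 = -13.44.
Midpoints: P̄ = 33.28, Q̄ = 3239.0.
ε = (ΔQ/ΔP)(P̄/Q̄) = (2436/-13.44)(33.28/3239.0).

-1.862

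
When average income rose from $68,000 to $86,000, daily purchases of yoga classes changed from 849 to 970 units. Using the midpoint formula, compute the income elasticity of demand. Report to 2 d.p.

ΔQ = 121, ΔI = 18000. Midpoints: Ī = 77,000, Q̄ = 909.5.
ε_I = (ΔQ/ΔI)(Ī/Q̄) = (121/18000)(77000/909.5).
ε_I > 0, so the good is normal.

0.57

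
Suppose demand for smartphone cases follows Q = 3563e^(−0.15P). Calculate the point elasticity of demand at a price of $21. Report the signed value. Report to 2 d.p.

At P = 21, Q = 152.682.
dQ/dP = −0.15·3563e^(−0.15P) = −0.15Q = -22.902.
ε = (dQ/dP)(P/Q) = (-22.902)(21/152.682).

-3.15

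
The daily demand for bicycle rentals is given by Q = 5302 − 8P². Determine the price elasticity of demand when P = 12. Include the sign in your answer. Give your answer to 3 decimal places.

At P = 12, Q = 4150.
dQ/dP = −16P = -192.
ε = (dQ/dP)(P/Q) = (-192)(12/4150).

-0.555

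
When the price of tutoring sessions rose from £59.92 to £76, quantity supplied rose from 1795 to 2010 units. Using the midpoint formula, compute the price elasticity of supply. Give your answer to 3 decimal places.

0.478

ΔQ = 2010 − 1795 = 215; ΔP = 76 − 59.92 = 16.08.
Midpoints: P̄ = 67.96, Q̄ = 1902.5.
ε_s = (ΔQ/ΔP)(P̄/Q̄) = (215/16.08)(67.96/1902.5).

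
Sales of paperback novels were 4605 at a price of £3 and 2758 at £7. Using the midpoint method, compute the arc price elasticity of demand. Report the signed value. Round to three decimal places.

-0.627

ΔQ = 2758 − 4605 = -1847; ΔP = 7 − 3 = 4.
Midpoints: P̄ = 5.00, Q̄ = 3681.5.
ε = (ΔQ/ΔP)(P̄/Q̄) = (-1847/4)(5.00/3681.5).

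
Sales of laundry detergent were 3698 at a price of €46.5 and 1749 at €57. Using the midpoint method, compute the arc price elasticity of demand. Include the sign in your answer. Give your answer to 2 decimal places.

ΔQ = 1749 − 3698 = -1949; ΔP = 57 − 46.5 = 10.5.
Midpoints: P̄ = 51.75, Q̄ = 2723.5.
ε = (ΔQ/ΔP)(P̄/Q̄) = (-1949/10.5)(51.75/2723.5).

-3.53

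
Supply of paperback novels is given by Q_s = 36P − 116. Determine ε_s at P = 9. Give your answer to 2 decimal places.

1.56

At P = 9, Q_s = 208.
dQ_s/dP = 36.
ε_s = (dQ_s/dP)(P/Q_s) = (36)(9/208).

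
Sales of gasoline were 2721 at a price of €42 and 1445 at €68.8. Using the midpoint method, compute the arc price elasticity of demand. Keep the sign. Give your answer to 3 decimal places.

ΔQ = 1445 − 2721 = -1276; ΔP = 68.8 − 42 = 26.8.
Midpoints: P̄ = 55.40, Q̄ = 2083.0.
ε = (ΔQ/ΔP)(P̄/Q̄) = (-1276/26.8)(55.40/2083.0).

-1.266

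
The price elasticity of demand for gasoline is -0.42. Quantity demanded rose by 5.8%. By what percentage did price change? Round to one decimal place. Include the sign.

-13.8%

%ΔP ≈ %ΔQ / ε = (5.8%)/(-0.42) = -13.81%.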